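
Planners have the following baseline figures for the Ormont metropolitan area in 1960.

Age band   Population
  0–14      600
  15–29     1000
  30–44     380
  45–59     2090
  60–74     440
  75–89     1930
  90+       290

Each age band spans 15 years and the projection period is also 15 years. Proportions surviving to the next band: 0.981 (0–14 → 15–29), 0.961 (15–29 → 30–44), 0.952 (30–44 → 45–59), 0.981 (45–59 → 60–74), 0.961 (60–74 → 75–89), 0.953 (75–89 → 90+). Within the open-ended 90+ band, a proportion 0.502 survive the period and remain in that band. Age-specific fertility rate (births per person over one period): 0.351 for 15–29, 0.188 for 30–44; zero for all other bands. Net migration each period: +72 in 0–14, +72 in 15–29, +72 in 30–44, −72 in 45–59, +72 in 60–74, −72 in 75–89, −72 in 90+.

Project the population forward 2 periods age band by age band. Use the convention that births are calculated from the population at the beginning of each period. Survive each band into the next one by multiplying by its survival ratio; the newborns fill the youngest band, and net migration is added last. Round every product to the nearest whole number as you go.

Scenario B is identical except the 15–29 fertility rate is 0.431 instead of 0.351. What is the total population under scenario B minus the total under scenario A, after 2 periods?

131

Let group 1 be 0–14 through group 7 = 90+.
After projecting period 1:
Births: 1000 × 0.351 = 351, 380 × 0.188 = 71 → 422
Group 2: 600 × 0.981 = 589
Group 3: 1000 × 0.961 = 961
Group 4: 380 × 0.952 = 362
Group 5: 2090 × 0.981 = 2050
Group 6: 440 × 0.961 = 423
Group 7: 1930 × 0.953 + 290 × 0.502 = 1839 + 146 = 1985
Net migration: Group 1 + 72 → 494; Group 2 + 72 → 661; Group 3 + 72 → 1033; Group 4 − 72 → 290; Group 5 + 72 → 2122; Group 6 − 72 → 351; Group 7 − 72 → 1913
→ [494, 661, 1033, 290, 2122, 351, 1913]
After projecting period 2:
Births: 661 × 0.351 = 232, 1033 × 0.188 = 194 → 426
Group 2: 494 × 0.981 = 485
Group 3: 661 × 0.961 = 635
Group 4: 1033 × 0.952 = 983
Group 5: 290 × 0.981 = 284
Group 6: 2122 × 0.961 = 2039
Group 7: 351 × 0.953 + 1913 × 0.502 = 335 + 960 = 1295
Net migration: Group 1 + 72 → 498; Group 2 + 72 → 557; Group 3 + 72 → 707; Group 4 − 72 → 911; Group 5 + 72 → 356; Group 6 − 72 → 1967; Group 7 − 72 → 1223
→ [498, 557, 707, 911, 356, 1967, 1223]
Scenario A total after 2 periods: 6219
Scenario B projection —
After projecting period 1:
Births: 1000 × 0.431 = 431, 380 × 0.188 = 71 → 502
Group 2: 600 × 0.981 = 589
Group 3: 1000 × 0.961 = 961
Group 4: 380 × 0.952 = 362
Group 5: 2090 × 0.981 = 2050
Group 6: 440 × 0.961 = 423
Group 7: 1930 × 0.953 + 290 × 0.502 = 1839 + 146 = 1985
Net migration: Group 1 + 72 → 574; Group 2 + 72 → 661; Group 3 + 72 → 1033; Group 4 − 72 → 290; Group 5 + 72 → 2122; Group 6 − 72 → 351; Group 7 − 72 → 1913
→ [574, 661, 1033, 290, 2122, 351, 1913]
After projecting period 2:
Births: 661 × 0.431 = 285, 1033 × 0.188 = 194 → 479
Group 2: 574 × 0.981 = 563
Group 3: 661 × 0.961 = 635
Group 4: 1033 × 0.952 = 983
Group 5: 290 × 0.981 = 284
Group 6: 2122 × 0.961 = 2039
Group 7: 351 × 0.953 + 1913 × 0.502 = 335 + 960 = 1295
Net migration: Group 1 + 72 → 551; Group 2 + 72 → 635; Group 3 + 72 → 707; Group 4 − 72 → 911; Group 5 + 72 → 356; Group 6 − 72 → 1967; Group 7 − 72 → 1223
→ [551, 635, 707, 911, 356, 1967, 1223]
Scenario B total after 2 periods: 6350
Difference B − A = 6350 − 6219 = 131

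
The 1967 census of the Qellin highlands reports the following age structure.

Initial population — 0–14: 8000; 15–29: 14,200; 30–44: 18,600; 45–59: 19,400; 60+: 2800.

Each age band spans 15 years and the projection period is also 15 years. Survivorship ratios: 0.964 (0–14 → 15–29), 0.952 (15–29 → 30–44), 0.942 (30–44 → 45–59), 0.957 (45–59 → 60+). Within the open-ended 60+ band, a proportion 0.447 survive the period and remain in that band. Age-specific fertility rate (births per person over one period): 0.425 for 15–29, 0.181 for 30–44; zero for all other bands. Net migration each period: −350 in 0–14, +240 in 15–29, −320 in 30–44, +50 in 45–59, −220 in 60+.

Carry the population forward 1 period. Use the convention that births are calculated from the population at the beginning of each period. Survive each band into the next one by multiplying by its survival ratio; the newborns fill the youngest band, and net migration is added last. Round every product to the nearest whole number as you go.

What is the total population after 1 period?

Call the bands 1 to 5, youngest first.
After projecting period 1:
Births: 14200 * 0.425 = 6035 ; 18600 * 0.181 = 3367 ⇒ total 9402
Band 2: 8000 * 0.964 = 7712
Band 3: 14200 * 0.952 = 13518
Band 4: 18600 * 0.942 = 17521
Band 5: 19400 * 0.957 + 2800 * 0.447 = 18566 + 1252 = 19818
Net migration: Band 1 − 350 → 9052; Band 2 + 240 → 7952; Band 3 − 320 → 13198; Band 4 + 50 → 17571; Band 5 − 220 → 19598
End of period: [9052, 7952, 13198, 17571, 19598]
Total after period 1: 9052 + 7952 + 13198 + 17571 + 19598 = 67371

67371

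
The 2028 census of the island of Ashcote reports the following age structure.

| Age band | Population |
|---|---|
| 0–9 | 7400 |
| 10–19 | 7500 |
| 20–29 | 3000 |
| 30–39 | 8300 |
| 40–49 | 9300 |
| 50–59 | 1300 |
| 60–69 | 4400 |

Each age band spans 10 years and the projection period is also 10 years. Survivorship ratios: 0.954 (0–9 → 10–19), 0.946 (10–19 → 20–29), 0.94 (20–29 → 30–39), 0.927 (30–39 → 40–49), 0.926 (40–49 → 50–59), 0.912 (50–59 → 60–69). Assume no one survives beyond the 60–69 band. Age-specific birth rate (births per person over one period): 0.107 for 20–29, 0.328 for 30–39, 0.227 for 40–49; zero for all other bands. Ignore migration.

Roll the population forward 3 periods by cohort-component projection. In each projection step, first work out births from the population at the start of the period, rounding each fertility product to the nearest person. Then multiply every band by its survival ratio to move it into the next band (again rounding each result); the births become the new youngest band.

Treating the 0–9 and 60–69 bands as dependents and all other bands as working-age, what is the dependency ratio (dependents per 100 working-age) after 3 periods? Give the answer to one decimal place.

Period 1.
Births: 3000 × 0.107 = 321  |  8300 × 0.328 = 2722  |  9300 × 0.227 = 2111 ⇒ total 5154
10–19: 7400 × 0.954 = 7060
20–29: 7500 × 0.946 = 7095
30–39: 3000 × 0.94 = 2820
40–49: 8300 × 0.927 = 7694
50–59: 9300 × 0.926 = 8612
60–69: 1300 × 0.912 = 1186
Giving 5154 / 7060 / 7095 / 2820 / 7694 / 8612 / 1186.
Period 2.
Births: 7095 × 0.107 = 759  |  2820 × 0.328 = 925  |  7694 × 0.227 = 1747 ⇒ total 3431
10–19: 5154 × 0.954 = 4917
20–29: 7060 × 0.946 = 6679
30–39: 7095 × 0.94 = 6669
40–49: 2820 × 0.927 = 2614
50–59: 7694 × 0.926 = 7125
60–69: 8612 × 0.912 = 7854
Giving 3431 / 4917 / 6679 / 6669 / 2614 / 7125 / 7854.
Period 3.
Births: 6679 × 0.107 = 715  |  6669 × 0.328 = 2187  |  2614 × 0.227 = 593 ⇒ total 3495
10–19: 3431 × 0.954 = 3273
20–29: 4917 × 0.946 = 4651
30–39: 6679 × 0.94 = 6278
40–49: 6669 × 0.927 = 6182
50–59: 2614 × 0.926 = 2421
60–69: 7125 × 0.912 = 6498
Giving 3495 / 3273 / 4651 / 6278 / 6182 / 2421 / 6498.
Dependents (band 0–9 + band 60–69) = 3495 + 6498 = 9993; working-age = 22805; ratio = 9993/22805 × 100 = 43.8

43.8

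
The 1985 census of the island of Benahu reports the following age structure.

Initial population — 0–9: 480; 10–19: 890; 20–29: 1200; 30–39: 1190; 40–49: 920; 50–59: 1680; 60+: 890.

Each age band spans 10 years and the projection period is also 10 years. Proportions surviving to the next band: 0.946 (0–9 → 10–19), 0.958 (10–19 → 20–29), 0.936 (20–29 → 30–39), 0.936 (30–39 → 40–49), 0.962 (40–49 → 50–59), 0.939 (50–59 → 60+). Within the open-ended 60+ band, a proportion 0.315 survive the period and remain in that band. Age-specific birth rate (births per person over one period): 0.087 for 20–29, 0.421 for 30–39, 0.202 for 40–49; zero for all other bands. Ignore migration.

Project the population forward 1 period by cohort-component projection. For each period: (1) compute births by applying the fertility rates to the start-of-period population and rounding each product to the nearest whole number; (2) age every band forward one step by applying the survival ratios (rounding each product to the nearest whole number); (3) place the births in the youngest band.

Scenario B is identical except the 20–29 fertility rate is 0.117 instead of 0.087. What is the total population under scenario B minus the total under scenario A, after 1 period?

Let group 1 be 0–9 through group 7 = 60+.
Period 1:
Births: 1200 * 0.087 = 104 ; 1190 * 0.421 = 501 ; 920 * 0.202 = 186 → 791
Group 2: 480 * 0.946 = 454
Group 3: 890 * 0.958 = 853
Group 4: 1200 * 0.936 = 1123
Group 5: 1190 * 0.936 = 1114
Group 6: 920 * 0.962 = 885
Group 7: 1680 * 0.939 + 890 * 0.315 = 1578 + 280 = 1858
→ [791, 454, 853, 1123, 1114, 885, 1858]
Scenario A total after 1 period: 7078
Scenario B projection —
Period 1:
Births: 1200 * 0.117 = 140 ; 1190 * 0.421 = 501 ; 920 * 0.202 = 186 → 827
Group 2: 480 * 0.946 = 454
Group 3: 890 * 0.958 = 853
Group 4: 1200 * 0.936 = 1123
Group 5: 1190 * 0.936 = 1114
Group 6: 920 * 0.962 = 885
Group 7: 1680 * 0.939 + 890 * 0.315 = 1578 + 280 = 1858
→ [827, 454, 853, 1123, 1114, 885, 1858]
Scenario B total after 1 period: 7114
Difference B − A = 7114 − 7078 = 36

36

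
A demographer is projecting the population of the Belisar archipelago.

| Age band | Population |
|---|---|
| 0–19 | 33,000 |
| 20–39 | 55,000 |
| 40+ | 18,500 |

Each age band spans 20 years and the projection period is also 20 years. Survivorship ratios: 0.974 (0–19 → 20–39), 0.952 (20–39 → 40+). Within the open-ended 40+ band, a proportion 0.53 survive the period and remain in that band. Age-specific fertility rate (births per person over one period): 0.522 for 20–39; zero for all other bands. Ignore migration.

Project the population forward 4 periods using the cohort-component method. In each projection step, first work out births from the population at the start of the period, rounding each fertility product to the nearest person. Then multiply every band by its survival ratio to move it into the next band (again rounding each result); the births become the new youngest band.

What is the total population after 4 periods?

— Period 1 —
Births: 55000 * 0.522 = 28710
20–39: 33000 * 0.974 = 32142
40+: 55000 * 0.952 + 18500 * 0.53 = 52360 + 9805 = 62165
→ [28710, 32142, 62165]
— Period 2 —
Births: 32142 * 0.522 = 16778
20–39: 28710 * 0.974 = 27964
40+: 32142 * 0.952 + 62165 * 0.53 = 30599 + 32947 = 63546
→ [16778, 27964, 63546]
— Period 3 —
Births: 27964 * 0.522 = 14597
20–39: 16778 * 0.974 = 16342
40+: 27964 * 0.952 + 63546 * 0.53 = 26622 + 33679 = 60301
→ [14597, 16342, 60301]
— Period 4 —
Births: 16342 * 0.522 = 8531
20–39: 14597 * 0.974 = 14217
40+: 16342 * 0.952 + 60301 * 0.53 = 15558 + 31960 = 47518
→ [8531, 14217, 47518]
Total after period 4: 8531 + 14217 + 47518 = 70266

70266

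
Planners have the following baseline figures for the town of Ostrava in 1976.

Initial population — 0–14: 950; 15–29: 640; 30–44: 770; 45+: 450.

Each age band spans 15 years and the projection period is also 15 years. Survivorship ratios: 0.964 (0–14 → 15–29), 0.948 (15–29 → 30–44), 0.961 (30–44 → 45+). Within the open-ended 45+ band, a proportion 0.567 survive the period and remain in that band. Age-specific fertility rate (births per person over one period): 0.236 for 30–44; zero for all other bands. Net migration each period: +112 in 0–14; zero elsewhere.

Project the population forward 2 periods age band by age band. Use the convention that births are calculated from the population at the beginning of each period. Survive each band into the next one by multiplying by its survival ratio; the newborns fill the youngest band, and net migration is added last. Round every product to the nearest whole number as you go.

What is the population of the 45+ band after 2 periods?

1147

[period 1]
Births: 770 × 0.236 = 182
15–29: 950 × 0.964 = 916
30–44: 640 × 0.948 = 607
45+: 770 × 0.961 + 450 × 0.567 = 740 + 255 = 995
Net migration: 0–14 + 112 → 294
End of period: [294, 916, 607, 995]
[period 2]
Births: 607 × 0.236 = 143
15–29: 294 × 0.964 = 283
30–44: 916 × 0.948 = 868
45+: 607 × 0.961 + 995 × 0.567 = 583 + 564 = 1147
Net migration: 0–14 + 112 → 255
End of period: [255, 283, 868, 1147]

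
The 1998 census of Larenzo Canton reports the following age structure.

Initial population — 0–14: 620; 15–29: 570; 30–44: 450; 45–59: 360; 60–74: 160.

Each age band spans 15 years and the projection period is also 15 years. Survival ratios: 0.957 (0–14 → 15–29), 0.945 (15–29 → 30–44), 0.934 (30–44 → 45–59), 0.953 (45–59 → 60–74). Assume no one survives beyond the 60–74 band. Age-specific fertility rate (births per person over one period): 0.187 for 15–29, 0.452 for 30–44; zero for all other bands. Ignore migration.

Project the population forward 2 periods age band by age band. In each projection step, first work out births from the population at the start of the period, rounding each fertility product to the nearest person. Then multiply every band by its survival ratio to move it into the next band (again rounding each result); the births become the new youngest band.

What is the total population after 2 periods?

2115

After projecting period 1:
Births: 570 × 0.187 = 107 ; 450 × 0.452 = 203 → 310
15–29: 620 × 0.957 = 593
30–44: 570 × 0.945 = 539
45–59: 450 × 0.934 = 420
60–74: 360 × 0.953 = 343
→ [310, 593, 539, 420, 343]
After projecting period 2:
Births: 593 × 0.187 = 111 ; 539 × 0.452 = 244 → 355
15–29: 310 × 0.957 = 297
30–44: 593 × 0.945 = 560
45–59: 539 × 0.934 = 503
60–74: 420 × 0.953 = 400
→ [355, 297, 560, 503, 400]
Total after period 2: 355 + 297 + 560 + 503 + 400 = 2115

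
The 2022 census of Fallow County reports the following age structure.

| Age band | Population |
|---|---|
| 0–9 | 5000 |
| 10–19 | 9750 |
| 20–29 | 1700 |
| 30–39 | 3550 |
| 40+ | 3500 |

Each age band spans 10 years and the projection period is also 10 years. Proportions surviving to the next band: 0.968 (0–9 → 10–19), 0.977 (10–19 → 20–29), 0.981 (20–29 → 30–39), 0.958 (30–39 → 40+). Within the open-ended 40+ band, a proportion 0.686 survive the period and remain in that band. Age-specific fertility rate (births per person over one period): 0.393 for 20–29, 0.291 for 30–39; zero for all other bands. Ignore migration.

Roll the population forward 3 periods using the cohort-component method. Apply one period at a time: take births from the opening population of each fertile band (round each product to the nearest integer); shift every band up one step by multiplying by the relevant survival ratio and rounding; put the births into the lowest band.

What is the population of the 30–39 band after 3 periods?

— Period 1 —
Births: 1700 × 0.393 = 668  |  3550 × 0.291 = 1033 — total 1701
10–19: 5000 × 0.968 = 4840
20–29: 9750 × 0.977 = 9526
30–39: 1700 × 0.981 = 1668
40+: 3550 × 0.958 + 3500 × 0.686 = 3401 + 2401 = 5802
→ [1701, 4840, 9526, 1668, 5802]
— Period 2 —
Births: 9526 × 0.393 = 3744  |  1668 × 0.291 = 485 — total 4229
10–19: 1701 × 0.968 = 1647
20–29: 4840 × 0.977 = 4729
30–39: 9526 × 0.981 = 9345
40+: 1668 × 0.958 + 5802 × 0.686 = 1598 + 3980 = 5578
→ [4229, 1647, 4729, 9345, 5578]
— Period 3 —
Births: 4729 × 0.393 = 1858  |  9345 × 0.291 = 2719 — total 4577
10–19: 4229 × 0.968 = 4094
20–29: 1647 × 0.977 = 1609
30–39: 4729 × 0.981 = 4639
40+: 9345 × 0.958 + 5578 × 0.686 = 8953 + 3827 = 12780
→ [4577, 4094, 1609, 4639, 12780]

4639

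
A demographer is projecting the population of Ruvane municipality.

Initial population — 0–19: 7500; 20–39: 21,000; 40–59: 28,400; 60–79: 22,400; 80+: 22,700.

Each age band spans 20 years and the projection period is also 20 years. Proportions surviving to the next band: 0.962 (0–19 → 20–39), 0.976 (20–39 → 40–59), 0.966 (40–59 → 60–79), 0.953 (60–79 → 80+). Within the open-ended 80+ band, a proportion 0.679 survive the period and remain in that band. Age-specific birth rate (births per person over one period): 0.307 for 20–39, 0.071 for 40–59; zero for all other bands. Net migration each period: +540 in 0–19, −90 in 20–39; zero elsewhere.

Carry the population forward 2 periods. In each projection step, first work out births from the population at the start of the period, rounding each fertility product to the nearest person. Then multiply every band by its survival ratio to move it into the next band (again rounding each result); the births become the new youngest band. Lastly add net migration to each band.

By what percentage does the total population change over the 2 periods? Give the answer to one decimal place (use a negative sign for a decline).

After projecting period 1:
Births: 21000 × 0.307 = 6447, 28400 × 0.071 = 2016 → total 8463
20–39: 7500 × 0.962 = 7215
40–59: 21000 × 0.976 = 20496
60–79: 28400 × 0.966 = 27434
80+: 22400 × 0.953 + 22700 × 0.679 = 21347 + 15413 = 36760
Net migration: 0–19 + 540 → 9003; 20–39 − 90 → 7125
→ [9003, 7125, 20496, 27434, 36760]
After projecting period 2:
Births: 7125 × 0.307 = 2187, 20496 × 0.071 = 1455 → total 3642
20–39: 9003 × 0.962 = 8661
40–59: 7125 × 0.976 = 6954
60–79: 20496 × 0.966 = 19799
80+: 27434 × 0.953 + 36760 × 0.679 = 26145 + 24960 = 51105
Net migration: 0–19 + 540 → 4182; 20–39 − 90 → 8571
→ [4182, 8571, 6954, 19799, 51105]
Total: 102000 → 90611; change = -11389; percentage change = -11.2%

-11.2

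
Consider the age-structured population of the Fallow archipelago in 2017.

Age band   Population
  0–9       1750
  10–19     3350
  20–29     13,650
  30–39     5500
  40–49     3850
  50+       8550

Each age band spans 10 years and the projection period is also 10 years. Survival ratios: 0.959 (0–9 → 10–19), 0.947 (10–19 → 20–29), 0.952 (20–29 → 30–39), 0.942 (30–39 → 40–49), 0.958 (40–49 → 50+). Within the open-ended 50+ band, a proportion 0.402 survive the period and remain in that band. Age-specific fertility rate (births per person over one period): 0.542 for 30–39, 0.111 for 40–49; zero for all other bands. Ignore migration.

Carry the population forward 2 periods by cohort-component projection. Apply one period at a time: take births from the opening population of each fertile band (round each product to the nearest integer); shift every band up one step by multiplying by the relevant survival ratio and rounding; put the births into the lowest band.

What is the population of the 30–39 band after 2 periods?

Numbering the groups 1..6 from youngest to oldest:
Period 1:
Births: 5500 × 0.542 = 2981 ; 3850 × 0.111 = 427 → total 3408
Group 2: 1750 × 0.959 = 1678
Group 3: 3350 × 0.947 = 3172
Group 4: 13650 × 0.952 = 12995
Group 5: 5500 × 0.942 = 5181
Group 6: 3850 × 0.958 + 8550 × 0.402 = 3688 + 3437 = 7125
Population now: 0–9=3408, 10–19=1678, 20–29=3172, 30–39=12995, 40–49=5181, 50+=7125
Period 2:
Births: 12995 × 0.542 = 7043 ; 5181 × 0.111 = 575 → total 7618
Group 2: 3408 × 0.959 = 3268
Group 3: 1678 × 0.947 = 1589
Group 4: 3172 × 0.952 = 3020
Group 5: 12995 × 0.942 = 12241
Group 6: 5181 × 0.958 + 7125 × 0.402 = 4963 + 2864 = 7827
Population now: 0–9=7618, 10–19=3268, 20–29=1589, 30–39=3020, 40–49=12241, 50+=7827

3020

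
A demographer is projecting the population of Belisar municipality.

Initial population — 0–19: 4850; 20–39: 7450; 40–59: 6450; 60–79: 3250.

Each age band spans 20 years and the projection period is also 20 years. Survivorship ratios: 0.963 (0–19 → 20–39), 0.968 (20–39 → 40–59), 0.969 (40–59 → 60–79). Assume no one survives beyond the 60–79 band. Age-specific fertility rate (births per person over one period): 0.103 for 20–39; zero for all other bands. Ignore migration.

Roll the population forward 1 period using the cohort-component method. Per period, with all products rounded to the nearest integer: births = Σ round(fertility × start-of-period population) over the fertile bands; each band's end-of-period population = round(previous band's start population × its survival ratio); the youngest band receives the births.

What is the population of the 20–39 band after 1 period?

After projecting period 1:
Births: 7450 × 0.103 = 767
20–39: 4850 × 0.963 = 4671
40–59: 7450 × 0.968 = 7212
60–79: 6450 × 0.969 = 6250
→ [767, 4671, 7212, 6250]

4671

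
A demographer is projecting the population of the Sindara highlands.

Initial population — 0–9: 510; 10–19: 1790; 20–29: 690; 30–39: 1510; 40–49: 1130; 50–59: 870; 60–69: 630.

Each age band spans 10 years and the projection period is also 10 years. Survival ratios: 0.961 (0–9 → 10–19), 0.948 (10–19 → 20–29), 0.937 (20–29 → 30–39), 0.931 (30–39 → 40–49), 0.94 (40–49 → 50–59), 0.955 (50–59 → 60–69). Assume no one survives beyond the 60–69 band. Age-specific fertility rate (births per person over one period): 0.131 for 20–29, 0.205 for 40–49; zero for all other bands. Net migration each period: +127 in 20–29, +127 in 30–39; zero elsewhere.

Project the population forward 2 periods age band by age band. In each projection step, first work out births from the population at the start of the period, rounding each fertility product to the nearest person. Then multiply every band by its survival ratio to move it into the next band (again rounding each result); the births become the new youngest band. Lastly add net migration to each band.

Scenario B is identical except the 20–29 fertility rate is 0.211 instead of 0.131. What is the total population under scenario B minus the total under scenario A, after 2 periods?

(Bands numbered youngest = 1 to oldest = 7.)
Period 1.
Births: 690 × 0.131 = 90  |  1130 × 0.205 = 232 → 322
Band 2: 510 × 0.961 = 490
Band 3: 1790 × 0.948 = 1697
Band 4: 690 × 0.937 = 647
Band 5: 1510 × 0.931 = 1406
Band 6: 1130 × 0.94 = 1062
Band 7: 870 × 0.955 = 831
Net migration: Band 3 + 127 → 1824; Band 4 + 127 → 774
End of period: [322, 490, 1824, 774, 1406, 1062, 831]
Period 2.
Births: 1824 × 0.131 = 239  |  1406 × 0.205 = 288 → 527
Band 2: 322 × 0.961 = 309
Band 3: 490 × 0.948 = 465
Band 4: 1824 × 0.937 = 1709
Band 5: 774 × 0.931 = 721
Band 6: 1406 × 0.94 = 1322
Band 7: 1062 × 0.955 = 1014
Net migration: Band 3 + 127 → 592; Band 4 + 127 → 1836
End of period: [527, 309, 592, 1836, 721, 1322, 1014]
Scenario A total after 2 periods: 6321
Scenario B projection —
Period 1.
Births: 690 × 0.211 = 146  |  1130 × 0.205 = 232 → 378
Band 2: 510 × 0.961 = 490
Band 3: 1790 × 0.948 = 1697
Band 4: 690 × 0.937 = 647
Band 5: 1510 × 0.931 = 1406
Band 6: 1130 × 0.94 = 1062
Band 7: 870 × 0.955 = 831
Net migration: Band 3 + 127 → 1824; Band 4 + 127 → 774
End of period: [378, 490, 1824, 774, 1406, 1062, 831]
Period 2.
Births: 1824 × 0.211 = 385  |  1406 × 0.205 = 288 → 673
Band 2: 378 × 0.961 = 363
Band 3: 490 × 0.948 = 465
Band 4: 1824 × 0.937 = 1709
Band 5: 774 × 0.931 = 721
Band 6: 1406 × 0.94 = 1322
Band 7: 1062 × 0.955 = 1014
Net migration: Band 3 + 127 → 592; Band 4 + 127 → 1836
End of period: [673, 363, 592, 1836, 721, 1322, 1014]
Scenario B total after 2 periods: 6521
Difference B − A = 6521 − 6321 = 200

200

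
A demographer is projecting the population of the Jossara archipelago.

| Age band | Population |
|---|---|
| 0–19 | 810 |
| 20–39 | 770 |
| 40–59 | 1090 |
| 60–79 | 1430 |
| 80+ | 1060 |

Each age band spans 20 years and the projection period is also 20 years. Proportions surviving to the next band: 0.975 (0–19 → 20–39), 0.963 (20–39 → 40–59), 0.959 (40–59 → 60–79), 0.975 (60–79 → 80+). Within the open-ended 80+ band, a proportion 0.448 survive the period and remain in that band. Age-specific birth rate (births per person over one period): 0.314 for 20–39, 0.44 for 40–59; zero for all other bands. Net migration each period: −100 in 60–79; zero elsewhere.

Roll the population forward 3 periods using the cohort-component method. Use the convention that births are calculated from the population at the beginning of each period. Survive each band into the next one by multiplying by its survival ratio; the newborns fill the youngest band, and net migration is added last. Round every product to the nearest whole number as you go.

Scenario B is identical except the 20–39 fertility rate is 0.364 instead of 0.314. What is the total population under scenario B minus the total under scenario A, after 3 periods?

124

After projecting period 1:
Births: 770 × 0.314 = 242  |  1090 × 0.44 = 480 → 722
20–39: 810 × 0.975 = 790
40–59: 770 × 0.963 = 742
60–79: 1090 × 0.959 = 1045
80+: 1430 × 0.975 + 1060 × 0.448 = 1394 + 475 = 1869
Net migration: 60–79 − 100 → 945
Population now: 0–19=722, 20–39=790, 40–59=742, 60–79=945, 80+=1869
After projecting period 2:
Births: 790 × 0.314 = 248  |  742 × 0.44 = 326 → 574
20–39: 722 × 0.975 = 704
40–59: 790 × 0.963 = 761
60–79: 742 × 0.959 = 712
80+: 945 × 0.975 + 1869 × 0.448 = 921 + 837 = 1758
Net migration: 60–79 − 100 → 612
Population now: 0–19=574, 20–39=704, 40–59=761, 60–79=612, 80+=1758
After projecting period 3:
Births: 704 × 0.314 = 221  |  761 × 0.44 = 335 → 556
20–39: 574 × 0.975 = 560
40–59: 704 × 0.963 = 678
60–79: 761 × 0.959 = 730
80+: 612 × 0.975 + 1758 × 0.448 = 597 + 788 = 1385
Net migration: 60–79 − 100 → 630
Population now: 0–19=556, 20–39=560, 40–59=678, 60–79=630, 80+=1385
Scenario A total after 3 periods: 3809
Scenario B projection —
After projecting period 1:
Births: 770 × 0.364 = 280  |  1090 × 0.44 = 480 → 760
20–39: 810 × 0.975 = 790
40–59: 770 × 0.963 = 742
60–79: 1090 × 0.959 = 1045
80+: 1430 × 0.975 + 1060 × 0.448 = 1394 + 475 = 1869
Net migration: 60–79 − 100 → 945
Population now: 0–19=760, 20–39=790, 40–59=742, 60–79=945, 80+=1869
After projecting period 2:
Births: 790 × 0.364 = 288  |  742 × 0.44 = 326 → 614
20–39: 760 × 0.975 = 741
40–59: 790 × 0.963 = 761
60–79: 742 × 0.959 = 712
80+: 945 × 0.975 + 1869 × 0.448 = 921 + 837 = 1758
Net migration: 60–79 − 100 → 612
Population now: 0–19=614, 20–39=741, 40–59=761, 60–79=612, 80+=1758
After projecting period 3:
Births: 741 × 0.364 = 270  |  761 × 0.44 = 335 → 605
20–39: 614 × 0.975 = 599
40–59: 741 × 0.963 = 714
60–79: 761 × 0.959 = 730
80+: 612 × 0.975 + 1758 × 0.448 = 597 + 788 = 1385
Net migration: 60–79 − 100 → 630
Population now: 0–19=605, 20–39=599, 40–59=714, 60–79=630, 80+=1385
Scenario B total after 3 periods: 3933
Difference B − A = 3933 − 3809 = 124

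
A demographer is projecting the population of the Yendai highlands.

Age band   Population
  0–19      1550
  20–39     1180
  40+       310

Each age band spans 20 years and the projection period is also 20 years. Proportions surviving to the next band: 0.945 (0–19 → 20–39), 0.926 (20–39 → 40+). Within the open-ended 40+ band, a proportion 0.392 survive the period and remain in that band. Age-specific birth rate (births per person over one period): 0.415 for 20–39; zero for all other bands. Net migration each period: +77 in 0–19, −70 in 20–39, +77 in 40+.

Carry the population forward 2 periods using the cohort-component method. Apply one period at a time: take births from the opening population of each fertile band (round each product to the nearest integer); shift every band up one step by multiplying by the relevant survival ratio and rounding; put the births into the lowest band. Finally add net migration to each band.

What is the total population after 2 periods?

(Bands numbered youngest = 1 to oldest = 3.)
[period 1]
Births: 1180 * 0.415 = 490
Band 2: 1550 * 0.945 = 1465
Band 3: 1180 * 0.926 + 310 * 0.392 = 1093 + 122 = 1215
Net migration: Band 1 + 77 → 567; Band 2 − 70 → 1395; Band 3 + 77 → 1292
End of period: [567, 1395, 1292]
[period 2]
Births: 1395 * 0.415 = 579
Band 2: 567 * 0.945 = 536
Band 3: 1395 * 0.926 + 1292 * 0.392 = 1292 + 506 = 1798
Net migration: Band 1 + 77 → 656; Band 2 − 70 → 466; Band 3 + 77 → 1875
End of period: [656, 466, 1875]
Total after period 2: 656 + 466 + 1875 = 2997

2997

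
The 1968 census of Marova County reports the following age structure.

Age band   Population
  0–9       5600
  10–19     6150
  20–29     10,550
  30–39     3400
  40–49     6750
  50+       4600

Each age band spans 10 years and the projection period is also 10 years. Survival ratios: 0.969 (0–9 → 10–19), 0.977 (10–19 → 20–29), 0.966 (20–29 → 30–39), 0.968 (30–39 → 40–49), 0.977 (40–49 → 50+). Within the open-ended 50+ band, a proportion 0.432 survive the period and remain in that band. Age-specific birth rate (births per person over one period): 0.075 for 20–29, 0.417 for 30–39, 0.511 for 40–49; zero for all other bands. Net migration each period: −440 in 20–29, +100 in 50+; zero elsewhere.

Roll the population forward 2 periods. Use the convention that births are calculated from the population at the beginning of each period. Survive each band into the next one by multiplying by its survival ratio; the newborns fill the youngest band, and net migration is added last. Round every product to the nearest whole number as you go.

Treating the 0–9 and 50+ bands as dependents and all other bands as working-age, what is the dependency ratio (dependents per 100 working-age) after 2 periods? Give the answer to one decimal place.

52.4

Period 1:
Births: 10550 * 0.075 = 791, 3400 * 0.417 = 1418, 6750 * 0.511 = 3449 → 5658
10–19: 5600 * 0.969 = 5426
20–29: 6150 * 0.977 = 6009
30–39: 10550 * 0.966 = 10191
40–49: 3400 * 0.968 = 3291
50+: 6750 * 0.977 + 4600 * 0.432 = 6595 + 1987 = 8582
Net migration: 20–29 − 440 → 5569; 50+ + 100 → 8682
→ [5658, 5426, 5569, 10191, 3291, 8682]
Period 2:
Births: 5569 * 0.075 = 418, 10191 * 0.417 = 4250, 3291 * 0.511 = 1682 → 6350
10–19: 5658 * 0.969 = 5483
20–29: 5426 * 0.977 = 5301
30–39: 5569 * 0.966 = 5380
40–49: 10191 * 0.968 = 9865
50+: 3291 * 0.977 + 8682 * 0.432 = 3215 + 3751 = 6966
Net migration: 20–29 − 440 → 4861; 50+ + 100 → 7066
→ [6350, 5483, 4861, 5380, 9865, 7066]
Dependents (band 0–9 + band 50+) = 6350 + 7066 = 13416; working-age = 25589; ratio = 13416/25589 × 100 = 52.4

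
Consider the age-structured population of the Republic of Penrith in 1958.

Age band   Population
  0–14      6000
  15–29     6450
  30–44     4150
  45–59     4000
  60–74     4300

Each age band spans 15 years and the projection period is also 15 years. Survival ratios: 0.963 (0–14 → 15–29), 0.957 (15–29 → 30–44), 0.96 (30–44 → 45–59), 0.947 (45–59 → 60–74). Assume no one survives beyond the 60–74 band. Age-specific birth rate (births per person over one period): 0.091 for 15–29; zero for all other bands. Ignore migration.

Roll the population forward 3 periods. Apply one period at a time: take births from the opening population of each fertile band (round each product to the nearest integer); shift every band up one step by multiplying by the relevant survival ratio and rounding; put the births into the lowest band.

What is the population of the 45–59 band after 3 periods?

5309

Numbering the groups 1..5 from youngest to oldest:
[period 1]
Births: 6450 × 0.091 = 587
Group 2: 6000 × 0.963 = 5778
Group 3: 6450 × 0.957 = 6173
Group 4: 4150 × 0.96 = 3984
Group 5: 4000 × 0.947 = 3788
Population now: 0–14=587, 15–29=5778, 30–44=6173, 45–59=3984, 60–74=3788
[period 2]
Births: 5778 × 0.091 = 526
Group 2: 587 × 0.963 = 565
Group 3: 5778 × 0.957 = 5530
Group 4: 6173 × 0.96 = 5926
Group 5: 3984 × 0.947 = 3773
Population now: 0–14=526, 15–29=565, 30–44=5530, 45–59=5926, 60–74=3773
[period 3]
Births: 565 × 0.091 = 51
Group 2: 526 × 0.963 = 507
Group 3: 565 × 0.957 = 541
Group 4: 5530 × 0.96 = 5309
Group 5: 5926 × 0.947 = 5612
Population now: 0–14=51, 15–29=507, 30–44=541, 45–59=5309, 60–74=5612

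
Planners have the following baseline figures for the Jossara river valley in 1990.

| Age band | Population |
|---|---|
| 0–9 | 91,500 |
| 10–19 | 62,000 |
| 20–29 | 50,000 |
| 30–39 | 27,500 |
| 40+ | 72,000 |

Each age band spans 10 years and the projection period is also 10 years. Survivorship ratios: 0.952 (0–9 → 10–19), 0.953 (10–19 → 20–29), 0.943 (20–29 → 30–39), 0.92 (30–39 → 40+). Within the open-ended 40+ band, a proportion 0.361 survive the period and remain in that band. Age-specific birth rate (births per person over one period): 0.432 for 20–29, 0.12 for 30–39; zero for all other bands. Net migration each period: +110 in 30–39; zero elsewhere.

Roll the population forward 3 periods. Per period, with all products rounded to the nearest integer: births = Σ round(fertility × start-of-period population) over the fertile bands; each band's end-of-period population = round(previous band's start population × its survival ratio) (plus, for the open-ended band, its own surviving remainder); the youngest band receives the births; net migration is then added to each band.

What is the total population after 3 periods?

Call the groups 1 to 5, youngest first.
After projecting period 1:
Births: 50000 × 0.432 = 21600, 27500 × 0.12 = 3300 ⇒ total 24900
Group 2: 91500 × 0.952 = 87108
Group 3: 62000 × 0.953 = 59086
Group 4: 50000 × 0.943 = 47150
Group 5: 27500 × 0.92 + 72000 × 0.361 = 25300 + 25992 = 51292
Net migration: Group 4 + 110 → 47260
Giving 24900 / 87108 / 59086 / 47260 / 51292.
After projecting period 2:
Births: 59086 × 0.432 = 25525, 47260 × 0.12 = 5671 ⇒ total 31196
Group 2: 24900 × 0.952 = 23705
Group 3: 87108 × 0.953 = 83014
Group 4: 59086 × 0.943 = 55718
Group 5: 47260 × 0.92 + 51292 × 0.361 = 43479 + 18516 = 61995
Net migration: Group 4 + 110 → 55828
Giving 31196 / 23705 / 83014 / 55828 / 61995.
After projecting period 3:
Births: 83014 × 0.432 = 35862, 55828 × 0.12 = 6699 ⇒ total 42561
Group 2: 31196 × 0.952 = 29699
Group 3: 23705 × 0.953 = 22591
Group 4: 83014 × 0.943 = 78282
Group 5: 55828 × 0.92 + 61995 × 0.361 = 51362 + 22380 = 73742
Net migration: Group 4 + 110 → 78392
Giving 42561 / 29699 / 22591 / 78392 / 73742.
Total after period 3: 42561 + 29699 + 22591 + 78392 + 73742 = 246985

246985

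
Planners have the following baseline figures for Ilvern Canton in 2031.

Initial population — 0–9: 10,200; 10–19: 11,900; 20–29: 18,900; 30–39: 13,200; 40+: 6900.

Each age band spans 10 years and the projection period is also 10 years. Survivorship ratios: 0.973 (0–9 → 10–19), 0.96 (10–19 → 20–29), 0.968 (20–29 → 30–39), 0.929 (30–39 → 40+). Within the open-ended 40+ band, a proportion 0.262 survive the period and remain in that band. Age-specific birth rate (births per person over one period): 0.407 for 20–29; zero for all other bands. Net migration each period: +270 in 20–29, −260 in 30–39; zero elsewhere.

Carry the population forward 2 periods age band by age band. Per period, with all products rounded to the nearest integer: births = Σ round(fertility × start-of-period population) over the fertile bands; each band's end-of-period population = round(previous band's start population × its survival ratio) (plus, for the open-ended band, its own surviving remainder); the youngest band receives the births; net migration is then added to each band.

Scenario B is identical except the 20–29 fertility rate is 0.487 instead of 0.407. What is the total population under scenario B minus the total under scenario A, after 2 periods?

[period 1]
Births: 18900 × 0.407 = 7692
10–19: 10200 × 0.973 = 9925
20–29: 11900 × 0.96 = 11424
30–39: 18900 × 0.968 = 18295
40+: 13200 × 0.929 + 6900 × 0.262 = 12263 + 1808 = 14071
Net migration: 20–29 + 270 → 11694; 30–39 − 260 → 18035
End of period: [7692, 9925, 11694, 18035, 14071]
[period 2]
Births: 11694 × 0.407 = 4759
10–19: 7692 × 0.973 = 7484
20–29: 9925 × 0.96 = 9528
30–39: 11694 × 0.968 = 11320
40+: 18035 × 0.929 + 14071 × 0.262 = 16755 + 3687 = 20442
Net migration: 20–29 + 270 → 9798; 30–39 − 260 → 11060
End of period: [4759, 7484, 9798, 11060, 20442]
Scenario A total after 2 periods: 53543
Scenario B projection —
[period 1]
Births: 18900 × 0.487 = 9204
10–19: 10200 × 0.973 = 9925
20–29: 11900 × 0.96 = 11424
30–39: 18900 × 0.968 = 18295
40+: 13200 × 0.929 + 6900 × 0.262 = 12263 + 1808 = 14071
Net migration: 20–29 + 270 → 11694; 30–39 − 260 → 18035
End of period: [9204, 9925, 11694, 18035, 14071]
[period 2]
Births: 11694 × 0.487 = 5695
10–19: 9204 × 0.973 = 8955
20–29: 9925 × 0.96 = 9528
30–39: 11694 × 0.968 = 11320
40+: 18035 × 0.929 + 14071 × 0.262 = 16755 + 3687 = 20442
Net migration: 20–29 + 270 → 9798; 30–39 − 260 → 11060
End of period: [5695, 8955, 9798, 11060, 20442]
Scenario B total after 2 periods: 55950
Difference B − A = 55950 − 53543 = 2407

2407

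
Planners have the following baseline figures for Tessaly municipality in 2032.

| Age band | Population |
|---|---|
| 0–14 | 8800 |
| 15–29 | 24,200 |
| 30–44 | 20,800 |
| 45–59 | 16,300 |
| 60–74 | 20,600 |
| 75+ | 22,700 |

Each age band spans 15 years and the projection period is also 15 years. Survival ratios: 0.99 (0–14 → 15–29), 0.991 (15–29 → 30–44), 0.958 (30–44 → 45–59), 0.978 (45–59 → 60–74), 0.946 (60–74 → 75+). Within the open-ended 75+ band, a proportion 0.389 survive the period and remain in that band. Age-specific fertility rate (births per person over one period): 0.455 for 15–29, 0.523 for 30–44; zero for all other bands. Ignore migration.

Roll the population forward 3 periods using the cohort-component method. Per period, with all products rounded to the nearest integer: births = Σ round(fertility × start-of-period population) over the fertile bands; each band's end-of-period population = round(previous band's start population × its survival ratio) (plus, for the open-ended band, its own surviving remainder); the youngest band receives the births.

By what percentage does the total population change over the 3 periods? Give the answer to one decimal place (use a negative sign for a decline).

-1.7

Period 1:
Births: 24200 * 0.455 = 11011  |  20800 * 0.523 = 10878 → total 21889
15–29: 8800 * 0.99 = 8712
30–44: 24200 * 0.991 = 23982
45–59: 20800 * 0.958 = 19926
60–74: 16300 * 0.978 = 15941
75+: 20600 * 0.946 + 22700 * 0.389 = 19488 + 8830 = 28318
→ [21889, 8712, 23982, 19926, 15941, 28318]
Period 2:
Births: 8712 * 0.455 = 3964  |  23982 * 0.523 = 12543 → total 16507
15–29: 21889 * 0.99 = 21670
30–44: 8712 * 0.991 = 8634
45–59: 23982 * 0.958 = 22975
60–74: 19926 * 0.978 = 19488
75+: 15941 * 0.946 + 28318 * 0.389 = 15080 + 11016 = 26096
→ [16507, 21670, 8634, 22975, 19488, 26096]
Period 3:
Births: 21670 * 0.455 = 9860  |  8634 * 0.523 = 4516 → total 14376
15–29: 16507 * 0.99 = 16342
30–44: 21670 * 0.991 = 21475
45–59: 8634 * 0.958 = 8271
60–74: 22975 * 0.978 = 22470
75+: 19488 * 0.946 + 26096 * 0.389 = 18436 + 10151 = 28587
→ [14376, 16342, 21475, 8271, 22470, 28587]
Total: 113400 → 111521; change = -1879; percentage change = -1.7%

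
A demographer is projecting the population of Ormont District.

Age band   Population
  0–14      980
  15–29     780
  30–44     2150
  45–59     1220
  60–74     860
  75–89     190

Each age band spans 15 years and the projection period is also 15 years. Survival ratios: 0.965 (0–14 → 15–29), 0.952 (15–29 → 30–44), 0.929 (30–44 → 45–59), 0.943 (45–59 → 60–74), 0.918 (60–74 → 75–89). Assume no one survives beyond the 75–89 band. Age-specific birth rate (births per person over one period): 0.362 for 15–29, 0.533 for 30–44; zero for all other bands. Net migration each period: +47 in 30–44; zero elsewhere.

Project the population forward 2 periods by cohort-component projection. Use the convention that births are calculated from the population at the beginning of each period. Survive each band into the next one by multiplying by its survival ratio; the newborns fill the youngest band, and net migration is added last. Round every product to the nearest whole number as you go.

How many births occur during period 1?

After projecting period 1:
Births: 780 × 0.362 = 282, 2150 × 0.533 = 1146 → total 1428
15–29: 980 × 0.965 = 946
30–44: 780 × 0.952 = 743
45–59: 2150 × 0.929 = 1997
60–74: 1220 × 0.943 = 1150
75–89: 860 × 0.918 = 789
Net migration: 30–44 + 47 → 790
End of period: [1428, 946, 790, 1997, 1150, 789]

1428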